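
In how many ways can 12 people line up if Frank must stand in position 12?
Fix one position: (12-1)! = 39916800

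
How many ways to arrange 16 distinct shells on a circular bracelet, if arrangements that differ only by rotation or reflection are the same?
(16-1)!/2 = 1307674368000/2 = 653837184000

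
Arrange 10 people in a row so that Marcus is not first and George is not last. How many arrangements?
By inclusion-exclusion: 10! - 2×(10-1)! + (10-2)! = 3628800 - 725760 + 40320 = 2943360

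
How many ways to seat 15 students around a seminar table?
Circular: fix one position, arrange the rest. (15-1)! = 87178291200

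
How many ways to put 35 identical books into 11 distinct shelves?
C(35+11-1, 11-1) = C(45, 10) = 3190187286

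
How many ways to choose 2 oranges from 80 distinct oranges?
C(80,2) = 80!/(2!×78!) = 3160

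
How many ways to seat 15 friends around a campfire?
Circular: fix one position, arrange the rest. (15-1)! = 87178291200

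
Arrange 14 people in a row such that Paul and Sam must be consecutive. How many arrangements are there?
Treat the 2 as one block: (14-2+1)! × 2! = 6227020800 × 2 = 12454041600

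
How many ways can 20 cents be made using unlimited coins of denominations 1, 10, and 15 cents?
Coefficient of x^20 in 1/(1-x^1) · 1/(1-x^10) · 1/(1-x^15). Case on j = number of 15-cent coins (j = 0..1); remainder r = 20 - 15j is made from {1,10} in ⌊r/10⌋+1 ways. r = 20, 5 → 3 + 1 = 4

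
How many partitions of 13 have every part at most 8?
Let r_j(i) = number of partitions of i into parts ≤ j, for i = 0..13. r_1(i) = 1 for all i; r_j(i) = r_{j-1}(i) + r_j(i-j). Rows j = 2..8: ≤2: 1 1 2 2 3 3 4 4 5 5 6 6 7 7; ≤3: 1 1 2 3 4 5 7 8 10 12 14 16 19 21; ≤4: 1 1 2 3 5 6 9 11 15 18 23 27 34 39; ≤5: 1 1 2 3 5 7 10 13 18 23 30 37 47 57; ≤6: 1 1 2 3 5 7 11 14 20 26 35 44 58 71; ≤7: 1 1 2 3 5 7 11 15 21 28 38 49 65 82; ≤8: 1 1 2 3 5 7 11 15 22 29 40 52 70 89. r_8(13) = 89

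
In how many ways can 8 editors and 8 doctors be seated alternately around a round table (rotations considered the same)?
Fix one of the editors: (8-1)! ways for the remaining editors, × 8! ways for the doctors = 5040 × 40320 = 203212800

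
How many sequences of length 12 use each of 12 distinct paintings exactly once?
12! = 479001600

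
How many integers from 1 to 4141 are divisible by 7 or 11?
⌊4141/7⌋ + ⌊4141/11⌋ - ⌊4141/77⌋ = 591 + 376 - 53 = 914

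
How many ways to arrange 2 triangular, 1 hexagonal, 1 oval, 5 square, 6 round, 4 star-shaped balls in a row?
19! / (2! × 1! × 1! × 5! × 6! × 4!) = 29331862560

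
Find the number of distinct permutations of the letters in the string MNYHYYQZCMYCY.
13! / (1! × 1! × 2! × 2! × 1! × 5! × 1!) = 12972960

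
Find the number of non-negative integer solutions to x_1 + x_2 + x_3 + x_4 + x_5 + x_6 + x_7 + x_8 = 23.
C(23+8-1, 8-1) = C(30, 7) = 2035800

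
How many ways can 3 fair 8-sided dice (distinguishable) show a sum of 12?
Coefficient of x^12 in (x + x² + ... + x^8)^3. By inclusion-exclusion on dice exceeding 8: Σ_j (-1)^j C(3,j)·C(12-1-8j, 2) = C(3,0)·C(11,2) - C(3,1)·C(3,2) = 1·55 - 3·3 = 46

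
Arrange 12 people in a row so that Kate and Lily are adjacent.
Treat as block: (12-1)! × 2! = 39916800 × 2 = 79833600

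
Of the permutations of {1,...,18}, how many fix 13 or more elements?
Exactly j fixed points: C(18,j)·!(18-j); sum over j ≥ 13 (derangement numbers via !m = (m-1)·(!(m-1) + !(m-2)): !0..!5 = 1, 0, 1, 2, 9, 44). Σ_{j=13}^{18} C(18,j)·!(18-j) = C(18,13)·!5 + C(18,14)·!4 + C(18,15)·!3 + C(18,16)·!2 + C(18,17)·!1 + C(18,18)·!0 = 8568·44 + 3060·9 + 816·2 + 153·1 + 18·0 + 1·1 = 406318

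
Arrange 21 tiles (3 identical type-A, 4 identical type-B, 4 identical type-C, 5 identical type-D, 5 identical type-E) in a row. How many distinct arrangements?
21! / (3! × 4! × 4! × 5! × 5!) = 1026615189600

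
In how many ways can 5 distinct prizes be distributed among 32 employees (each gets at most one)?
P(32,5) = 32!/(32-5)! = 24165120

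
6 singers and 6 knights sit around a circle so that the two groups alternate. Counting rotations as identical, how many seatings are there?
Fix one of the singers: (6-1)! ways for the remaining singers, × 6! ways for the knights = 120 × 720 = 86400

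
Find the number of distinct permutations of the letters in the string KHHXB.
5! / (2! × 1! × 1! × 1!) = 60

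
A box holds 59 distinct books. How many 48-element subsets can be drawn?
C(59,48) = 59!/(48!×11!) = 279871768995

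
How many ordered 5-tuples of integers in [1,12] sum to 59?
Coefficient of x^59 in (x + x² + ... + x^12)^5. By inclusion-exclusion on dice exceeding 12: Σ_j (-1)^j C(5,j)·C(59-1-12j, 4) = C(5,0)·C(58,4) - C(5,1)·C(46,4) + C(5,2)·C(34,4) - C(5,3)·C(22,4) + C(5,4)·C(10,4) = 1·424270 - 5·163185 + 10·46376 - 10·7315 + 5·210 = 5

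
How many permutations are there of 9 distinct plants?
9! = 362880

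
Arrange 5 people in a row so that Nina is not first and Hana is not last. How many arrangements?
By inclusion-exclusion: 5! - 2×(5-1)! + (5-2)! = 120 - 48 + 6 = 78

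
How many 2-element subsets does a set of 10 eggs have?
C(10,2) = 10!/(2!×8!) = 45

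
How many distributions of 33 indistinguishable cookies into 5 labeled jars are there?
C(33+5-1, 5-1) = C(37, 4) = 66045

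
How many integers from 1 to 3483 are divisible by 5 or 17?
⌊3483/5⌋ + ⌊3483/17⌋ - ⌊3483/85⌋ = 696 + 204 - 40 = 860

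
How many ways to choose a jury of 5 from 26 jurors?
C(26,5) = 26!/(5!×21!) = 65780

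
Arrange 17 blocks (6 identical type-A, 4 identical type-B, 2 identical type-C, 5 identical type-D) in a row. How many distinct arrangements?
17! / (6! × 4! × 2! × 5!) = 85765680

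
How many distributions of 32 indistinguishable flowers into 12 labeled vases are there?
C(32+12-1, 12-1) = C(43, 11) = 5752004349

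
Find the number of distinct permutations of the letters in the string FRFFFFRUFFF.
11! / (1! × 8! × 2!) = 495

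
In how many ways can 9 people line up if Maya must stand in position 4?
Fix one position: (9-1)! = 40320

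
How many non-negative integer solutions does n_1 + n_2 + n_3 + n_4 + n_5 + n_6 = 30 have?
C(30+6-1, 6-1) = C(35, 5) = 324632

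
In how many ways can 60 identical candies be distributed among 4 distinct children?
C(60+4-1, 4-1) = C(63, 3) = 39711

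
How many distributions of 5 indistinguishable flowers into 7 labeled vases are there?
C(5+7-1, 7-1) = C(11, 6) = 462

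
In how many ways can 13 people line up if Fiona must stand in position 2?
Fix one position: (13-1)! = 479001600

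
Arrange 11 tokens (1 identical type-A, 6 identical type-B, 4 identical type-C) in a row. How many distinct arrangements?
11! / (1! × 6! × 4!) = 2310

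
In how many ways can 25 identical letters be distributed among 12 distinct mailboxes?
C(25+12-1, 12-1) = C(36, 11) = 600805296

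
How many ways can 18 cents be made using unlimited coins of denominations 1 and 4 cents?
Coefficient of x^18 in 1/(1-x^1) · 1/(1-x^4). Use j coins of 4 for j = 0..⌊18/4⌋ = 4, the rest in 1s: 4 + 1 = 5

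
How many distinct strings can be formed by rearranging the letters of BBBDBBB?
7! / (1! × 6!) = 7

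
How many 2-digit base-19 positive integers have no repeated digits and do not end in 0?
Last digit: 18 nonzero choices. First digit: 17 (nonzero, ≠last). Middle 0: P(17,0) = 1. Total = 306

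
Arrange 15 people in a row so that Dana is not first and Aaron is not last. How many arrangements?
By inclusion-exclusion: 15! - 2×(15-1)! + (15-2)! = 1307674368000 - 174356582400 + 6227020800 = 1139544806400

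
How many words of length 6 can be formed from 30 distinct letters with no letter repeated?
P(30,6) = 30!/(30-6)! = 427518000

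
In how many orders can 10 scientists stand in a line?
10! = 3628800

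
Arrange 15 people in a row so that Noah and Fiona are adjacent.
Treat as block: (15-1)! × 2! = 87178291200 × 2 = 174356582400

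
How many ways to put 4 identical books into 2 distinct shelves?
C(4+2-1, 2-1) = C(5, 1) = 5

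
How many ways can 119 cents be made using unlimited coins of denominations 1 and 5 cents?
Coefficient of x^119 in 1/(1-x^1) · 1/(1-x^5). Use j coins of 5 for j = 0..⌊119/5⌋ = 23, the rest in 1s: 23 + 1 = 24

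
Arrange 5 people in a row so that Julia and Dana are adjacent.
Treat as block: (5-1)! × 2! = 24 × 2 = 48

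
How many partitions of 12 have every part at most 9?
Let r_j(i) = number of partitions of i into parts ≤ j, for i = 0..12. r_1(i) = 1 for all i; r_j(i) = r_{j-1}(i) + r_j(i-j). Rows j = 2..9: ≤2: 1 1 2 2 3 3 4 4 5 5 6 6 7; ≤3: 1 1 2 3 4 5 7 8 10 12 14 16 19; ≤4: 1 1 2 3 5 6 9 11 15 18 23 27 34; ≤5: 1 1 2 3 5 7 10 13 18 23 30 37 47; ≤6: 1 1 2 3 5 7 11 14 20 26 35 44 58; ≤7: 1 1 2 3 5 7 11 15 21 28 38 49 65; ≤8: 1 1 2 3 5 7 11 15 22 29 40 52 70; ≤9: 1 1 2 3 5 7 11 15 22 30 41 54 73. r_9(12) = 73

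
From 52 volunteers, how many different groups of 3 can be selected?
C(52,3) = 52!/(3!×49!) = 22100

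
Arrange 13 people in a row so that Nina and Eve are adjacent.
Treat as block: (13-1)! × 2! = 479001600 × 2 = 958003200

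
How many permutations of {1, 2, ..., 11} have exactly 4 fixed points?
Choose the 4 fixed points C(11,4) = 330, derange the rest: !7 = Σ_{j=0}^{7} (-1)^j·7!/j! = 5040 - 5040 + 2520 - 840 + 210 - 42 + 7 - 1 = 1854. Product = 330 × 1854 = 611820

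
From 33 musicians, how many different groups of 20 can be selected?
C(33,20) = 33!/(20!×13!) = 573166440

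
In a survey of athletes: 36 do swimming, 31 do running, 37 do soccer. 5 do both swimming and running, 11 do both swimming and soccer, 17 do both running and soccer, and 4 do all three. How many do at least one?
|A∪B∪C| = 36+31+37-5-11-17+4 = 75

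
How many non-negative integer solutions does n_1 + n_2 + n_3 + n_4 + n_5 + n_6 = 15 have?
C(15+6-1, 6-1) = C(20, 5) = 15504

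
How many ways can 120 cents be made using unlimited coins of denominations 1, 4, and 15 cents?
Coefficient of x^120 in 1/(1-x^1) · 1/(1-x^4) · 1/(1-x^15). Case on j = number of 15-cent coins (j = 0..8); remainder r = 120 - 15j is made from {1,4} in ⌊r/4⌋+1 ways. r = 120, 105, 90, 75, 60, 45, 30, 15, 0 → 31 + 27 + 23 + 19 + 16 + 12 + 8 + 4 + 1 = 141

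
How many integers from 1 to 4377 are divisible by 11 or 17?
⌊4377/11⌋ + ⌊4377/17⌋ - ⌊4377/187⌋ = 397 + 257 - 23 = 631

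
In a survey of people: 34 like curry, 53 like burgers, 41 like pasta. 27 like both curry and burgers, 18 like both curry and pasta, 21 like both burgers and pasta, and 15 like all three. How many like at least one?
|A∪B∪C| = 34+53+41-27-18-21+15 = 77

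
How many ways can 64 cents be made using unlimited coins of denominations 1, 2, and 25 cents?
Coefficient of x^64 in 1/(1-x^1) · 1/(1-x^2) · 1/(1-x^25). Case on j = number of 25-cent coins (j = 0..2); remainder r = 64 - 25j is made from {1,2} in ⌊r/2⌋+1 ways. r = 64, 39, 14 → 33 + 20 + 8 = 61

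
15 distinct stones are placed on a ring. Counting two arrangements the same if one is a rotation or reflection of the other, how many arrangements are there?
(15-1)!/2 = 87178291200/2 = 43589145600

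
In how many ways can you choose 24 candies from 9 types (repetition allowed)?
C(24+9-1, 9-1) = C(32, 8) = 10518300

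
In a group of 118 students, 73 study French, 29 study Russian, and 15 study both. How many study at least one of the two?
|A∪B| = |A| + |B| - |A∩B| = 73 + 29 - 15 = 87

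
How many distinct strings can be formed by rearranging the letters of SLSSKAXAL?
9! / (3! × 1! × 2! × 2! × 1!) = 15120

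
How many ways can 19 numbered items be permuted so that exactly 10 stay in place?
Choose the 10 fixed points C(19,10) = 92378, derange the rest: !9 = Σ_{j=0}^{9} (-1)^j·9!/j! = 362880 - 362880 + 181440 - 60480 + 15120 - 3024 + 504 - 72 + 9 - 1 = 133496. Product = 92378 × 133496 = 12332093488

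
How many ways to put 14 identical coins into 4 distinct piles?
C(14+4-1, 4-1) = C(17, 3) = 680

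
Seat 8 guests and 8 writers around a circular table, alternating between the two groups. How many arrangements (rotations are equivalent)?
Fix one of the guests: (8-1)! ways for the remaining guests, × 8! ways for the writers = 5040 × 40320 = 203212800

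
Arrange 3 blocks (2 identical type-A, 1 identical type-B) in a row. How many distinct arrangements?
3! / (2! × 1!) = 3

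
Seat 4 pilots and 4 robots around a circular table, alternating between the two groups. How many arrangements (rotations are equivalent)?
Fix one of the pilots: (4-1)! ways for the remaining pilots, × 4! ways for the robots = 6 × 24 = 144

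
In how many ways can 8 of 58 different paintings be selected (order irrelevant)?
C(58,8) = 58!/(8!×50!) = 1916797311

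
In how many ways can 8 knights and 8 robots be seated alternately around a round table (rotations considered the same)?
Fix one of the knights: (8-1)! ways for the remaining knights, × 8! ways for the robots = 5040 × 40320 = 203212800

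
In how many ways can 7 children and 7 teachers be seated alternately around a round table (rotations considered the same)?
Fix one of the children: (7-1)! ways for the remaining children, × 7! ways for the teachers = 720 × 5040 = 3628800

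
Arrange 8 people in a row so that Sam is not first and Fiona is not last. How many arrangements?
By inclusion-exclusion: 8! - 2×(8-1)! + (8-2)! = 40320 - 10080 + 720 = 30960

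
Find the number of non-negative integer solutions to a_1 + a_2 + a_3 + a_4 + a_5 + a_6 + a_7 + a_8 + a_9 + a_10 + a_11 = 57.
C(57+11-1, 11-1) = C(67, 10) = 247994680648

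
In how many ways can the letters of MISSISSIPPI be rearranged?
11! / (1! × 4! × 4! × 2!) = 34650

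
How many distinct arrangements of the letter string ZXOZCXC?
7! / (2! × 2! × 1! × 2!) = 630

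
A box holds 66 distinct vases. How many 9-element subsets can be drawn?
C(66,9) = 66!/(9!×57!) = 37014131440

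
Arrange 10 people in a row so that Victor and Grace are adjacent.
Treat as block: (10-1)! × 2! = 362880 × 2 = 725760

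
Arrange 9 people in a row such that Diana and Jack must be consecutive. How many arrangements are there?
Treat the 2 as one block: (9-2+1)! × 2! = 40320 × 2 = 80640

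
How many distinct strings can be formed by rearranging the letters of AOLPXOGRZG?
10! / (1! × 1! × 1! × 1! × 2! × 2! × 1! × 1!) = 907200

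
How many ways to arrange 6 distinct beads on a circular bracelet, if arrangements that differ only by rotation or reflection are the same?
(6-1)!/2 = 120/2 = 60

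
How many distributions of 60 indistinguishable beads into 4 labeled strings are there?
C(60+4-1, 4-1) = C(63, 3) = 39711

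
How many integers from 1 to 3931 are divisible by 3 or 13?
⌊3931/3⌋ + ⌊3931/13⌋ - ⌊3931/39⌋ = 1310 + 302 - 100 = 1512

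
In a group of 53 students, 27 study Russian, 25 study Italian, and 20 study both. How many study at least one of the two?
|A∪B| = |A| + |B| - |A∩B| = 27 + 25 - 20 = 32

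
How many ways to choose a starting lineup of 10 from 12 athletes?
C(12,10) = 12!/(10!×2!) = 66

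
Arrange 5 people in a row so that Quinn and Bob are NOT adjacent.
Total - adjacent = 5! - (5-1)!×2 = 120 - 48 = 72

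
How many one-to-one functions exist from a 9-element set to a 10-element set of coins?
P(10,9) = 10!/(10-9)! = 3628800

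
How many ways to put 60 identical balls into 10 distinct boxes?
C(60+10-1, 10-1) = C(69, 9) = 56672074888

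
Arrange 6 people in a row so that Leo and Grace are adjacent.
Treat as block: (6-1)! × 2! = 120 × 2 = 240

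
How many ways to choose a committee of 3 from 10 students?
C(10,3) = 10!/(3!×7!) = 120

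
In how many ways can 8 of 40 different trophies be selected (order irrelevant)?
C(40,8) = 40!/(8!×32!) = 76904685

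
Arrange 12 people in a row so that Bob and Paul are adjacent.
Treat as block: (12-1)! × 2! = 39916800 × 2 = 79833600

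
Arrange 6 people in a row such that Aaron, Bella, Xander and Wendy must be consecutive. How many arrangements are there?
Treat the 4 as one block: (6-4+1)! × 4! = 6 × 24 = 144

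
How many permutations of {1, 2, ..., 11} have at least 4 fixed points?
Exactly j fixed points: C(11,j)·!(11-j); sum over j ≥ 4 (derangement numbers via !m = (m-1)·(!(m-1) + !(m-2)): !0..!7 = 1, 0, 1, 2, 9, 44, 265, 1854). Σ_{j=4}^{11} C(11,j)·!(11-j) = C(11,4)·!7 + C(11,5)·!6 + C(11,6)·!5 + C(11,7)·!4 + C(11,8)·!3 + C(11,9)·!2 + C(11,10)·!1 + C(11,11)·!0 = 330·1854 + 462·265 + 462·44 + 330·9 + 165·2 + 55·1 + 11·0 + 1·1 = 757934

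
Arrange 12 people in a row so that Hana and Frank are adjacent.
Treat as block: (12-1)! × 2! = 39916800 × 2 = 79833600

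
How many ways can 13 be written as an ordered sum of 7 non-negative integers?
C(13+7-1, 7-1) = C(19, 6) = 27132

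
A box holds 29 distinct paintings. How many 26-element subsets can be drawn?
C(29,26) = 29!/(26!×3!) = 3654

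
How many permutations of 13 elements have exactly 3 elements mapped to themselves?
Choose the 3 fixed points C(13,3) = 286, derange the rest: !10 = Σ_{j=0}^{10} (-1)^j·10!/j! = 3628800 - 3628800 + 1814400 - 604800 + 151200 - 30240 + 5040 - 720 + 90 - 10 + 1 = 1334961. Product = 286 × 1334961 = 381798846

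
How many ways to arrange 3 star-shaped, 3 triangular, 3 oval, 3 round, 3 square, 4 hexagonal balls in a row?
19! / (3! × 3! × 3! × 3! × 3! × 4!) = 651819168000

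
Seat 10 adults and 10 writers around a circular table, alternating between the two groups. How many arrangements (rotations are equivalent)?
Fix one of the adults: (10-1)! ways for the remaining adults, × 10! ways for the writers = 362880 × 3628800 = 1316818944000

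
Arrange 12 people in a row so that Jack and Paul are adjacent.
Treat as block: (12-1)! × 2! = 39916800 × 2 = 79833600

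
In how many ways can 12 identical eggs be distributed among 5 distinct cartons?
C(12+5-1, 5-1) = C(16, 4) = 1820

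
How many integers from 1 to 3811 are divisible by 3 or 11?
⌊3811/3⌋ + ⌊3811/11⌋ - ⌊3811/33⌋ = 1270 + 346 - 115 = 1501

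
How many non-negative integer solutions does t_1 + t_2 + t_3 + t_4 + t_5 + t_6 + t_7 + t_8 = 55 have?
C(55+8-1, 8-1) = C(62, 7) = 491796152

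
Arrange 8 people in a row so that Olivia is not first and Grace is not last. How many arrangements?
By inclusion-exclusion: 8! - 2×(8-1)! + (8-2)! = 40320 - 10080 + 720 = 30960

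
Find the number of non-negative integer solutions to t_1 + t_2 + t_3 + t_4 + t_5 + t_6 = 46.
C(46+6-1, 6-1) = C(51, 5) = 2349060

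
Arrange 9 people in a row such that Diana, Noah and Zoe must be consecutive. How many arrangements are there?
Treat the 3 as one block: (9-3+1)! × 3! = 5040 × 6 = 30240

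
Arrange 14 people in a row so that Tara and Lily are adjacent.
Treat as block: (14-1)! × 2! = 6227020800 × 2 = 12454041600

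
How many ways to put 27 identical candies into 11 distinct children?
C(27+11-1, 11-1) = C(37, 10) = 348330136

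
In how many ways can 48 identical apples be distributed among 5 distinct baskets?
C(48+5-1, 5-1) = C(52, 4) = 270725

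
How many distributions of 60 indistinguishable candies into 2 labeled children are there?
C(60+2-1, 2-1) = C(61, 1) = 61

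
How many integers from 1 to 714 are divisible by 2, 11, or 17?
⌊714/2⌋+⌊714/11⌋+⌊714/17⌋ - ⌊714/22⌋-⌊714/34⌋-⌊714/187⌋ + ⌊714/374⌋ = 357+64+42 - 32-21-3 + 1 = 408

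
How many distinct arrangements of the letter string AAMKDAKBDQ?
10! / (3! × 1! × 2! × 1! × 1! × 2!) = 151200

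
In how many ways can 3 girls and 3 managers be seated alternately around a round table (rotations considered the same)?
Fix one of the girls: (3-1)! ways for the remaining girls, × 3! ways for the managers = 2 × 6 = 12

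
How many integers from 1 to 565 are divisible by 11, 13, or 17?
⌊565/11⌋+⌊565/13⌋+⌊565/17⌋ - ⌊565/143⌋-⌊565/187⌋-⌊565/221⌋ + ⌊565/2431⌋ = 51+43+33 - 3-3-2 + 0 = 119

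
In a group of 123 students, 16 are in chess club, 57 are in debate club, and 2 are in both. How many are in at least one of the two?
|A∪B| = |A| + |B| - |A∩B| = 16 + 57 - 2 = 71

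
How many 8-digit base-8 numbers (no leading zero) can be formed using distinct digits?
First digit: 7 choices (nonzero). Then descending: 7 × 7 × 6 × 5 × 4 × 3 × 2 × 1 = 35280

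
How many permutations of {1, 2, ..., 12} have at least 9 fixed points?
Exactly j fixed points: C(12,j)·!(12-j); sum over j ≥ 9 (derangement numbers via !m = (m-1)·(!(m-1) + !(m-2)): !0..!3 = 1, 0, 1, 2). Σ_{j=9}^{12} C(12,j)·!(12-j) = C(12,9)·!3 + C(12,10)·!2 + C(12,11)·!1 + C(12,12)·!0 = 220·2 + 66·1 + 12·0 + 1·1 = 507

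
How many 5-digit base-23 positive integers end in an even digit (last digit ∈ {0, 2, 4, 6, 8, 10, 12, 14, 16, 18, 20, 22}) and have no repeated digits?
Last∈{0,2,4,6,8,10,12,14,16,18,20,22}. Last=0: 175560. Last nonzero: 11×21×P(21,3) = 1843380. Total = 2018940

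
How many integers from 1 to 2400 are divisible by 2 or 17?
⌊2400/2⌋ + ⌊2400/17⌋ - ⌊2400/34⌋ = 1200 + 141 - 70 = 1271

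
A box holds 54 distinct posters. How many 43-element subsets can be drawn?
C(54,43) = 54!/(43!×11!) = 95722852680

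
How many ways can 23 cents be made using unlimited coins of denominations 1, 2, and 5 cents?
Coefficient of x^23 in 1/(1-x^1) · 1/(1-x^2) · 1/(1-x^5). Case on j = number of 5-cent coins (j = 0..4); remainder r = 23 - 5j is made from {1,2} in ⌊r/2⌋+1 ways. r = 23, 18, 13, 8, 3 → 12 + 10 + 7 + 5 + 2 = 36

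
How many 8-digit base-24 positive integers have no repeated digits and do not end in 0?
Last digit: 23 nonzero choices. First digit: 22 (nonzero, ≠last). Middle 6: P(22,6) = 53721360. Total = 27183008160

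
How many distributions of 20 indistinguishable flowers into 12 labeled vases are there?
C(20+12-1, 12-1) = C(31, 11) = 84672315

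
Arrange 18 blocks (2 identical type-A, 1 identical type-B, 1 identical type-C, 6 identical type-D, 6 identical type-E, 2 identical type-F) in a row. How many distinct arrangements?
18! / (2! × 1! × 1! × 6! × 6! × 2!) = 3087564480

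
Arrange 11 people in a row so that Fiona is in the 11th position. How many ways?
Fix one position: (11-1)! = 3628800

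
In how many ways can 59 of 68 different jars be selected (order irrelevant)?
C(68,59) = 68!/(59!×9!) = 49280065120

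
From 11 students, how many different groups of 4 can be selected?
C(11,4) = 11!/(4!×7!) = 330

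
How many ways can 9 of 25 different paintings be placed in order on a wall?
P(25,9) = 25!/(25-9)! = 741354768000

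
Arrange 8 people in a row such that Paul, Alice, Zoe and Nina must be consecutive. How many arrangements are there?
Treat the 4 as one block: (8-4+1)! × 4! = 120 × 24 = 2880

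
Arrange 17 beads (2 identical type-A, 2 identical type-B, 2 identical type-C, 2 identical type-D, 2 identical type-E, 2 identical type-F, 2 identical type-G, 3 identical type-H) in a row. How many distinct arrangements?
17! / (2! × 2! × 2! × 2! × 2! × 2! × 2! × 3!) = 463134672000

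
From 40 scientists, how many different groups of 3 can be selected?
C(40,3) = 40!/(3!×37!) = 9880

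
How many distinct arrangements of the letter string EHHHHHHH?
8! / (1! × 7!) = 8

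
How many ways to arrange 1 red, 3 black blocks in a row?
4! / (1! × 3!) = 4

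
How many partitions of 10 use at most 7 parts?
By conjugation, equals partitions of 10 into parts ≤ 7. Let r_j(i) = number of partitions of i into parts ≤ j, for i = 0..10. r_1(i) = 1 for all i; r_j(i) = r_{j-1}(i) + r_j(i-j). Rows j = 2..7: ≤2: 1 1 2 2 3 3 4 4 5 5 6; ≤3: 1 1 2 3 4 5 7 8 10 12 14; ≤4: 1 1 2 3 5 6 9 11 15 18 23; ≤5: 1 1 2 3 5 7 10 13 18 23 30; ≤6: 1 1 2 3 5 7 11 14 20 26 35; ≤7: 1 1 2 3 5 7 11 15 21 28 38. r_7(10) = 38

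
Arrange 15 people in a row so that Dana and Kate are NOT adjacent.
Total - adjacent = 15! - (15-1)!×2 = 1307674368000 - 174356582400 = 1133317785600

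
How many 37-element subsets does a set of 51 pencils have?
C(51,37) = 51!/(37!×14!) = 1292706174900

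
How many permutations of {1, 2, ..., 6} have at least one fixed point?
Complement of the derangements. !6 = Σ_{j=0}^{6} (-1)^j·6!/j! = 720 - 720 + 360 - 120 + 30 - 6 + 1 = 265. 6! - !6 = 720 - 265 = 455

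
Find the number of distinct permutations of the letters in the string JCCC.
4! / (3! × 1!) = 4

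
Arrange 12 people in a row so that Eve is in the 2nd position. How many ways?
Fix one position: (12-1)! = 39916800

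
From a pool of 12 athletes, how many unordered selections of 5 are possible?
C(12,5) = 12!/(5!×7!) = 792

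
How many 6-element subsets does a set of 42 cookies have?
C(42,6) = 42!/(6!×36!) = 5245786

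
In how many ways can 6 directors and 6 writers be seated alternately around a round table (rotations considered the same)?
Fix one of the directors: (6-1)! ways for the remaining directors, × 6! ways for the writers = 120 × 720 = 86400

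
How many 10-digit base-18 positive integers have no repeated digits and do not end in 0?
Last digit: 17 nonzero choices. First digit: 16 (nonzero, ≠last). Middle 8: P(16,8) = 518918400. Total = 141145804800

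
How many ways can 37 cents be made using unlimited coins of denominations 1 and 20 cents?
Coefficient of x^37 in 1/(1-x^1) · 1/(1-x^20). Use j coins of 20 for j = 0..⌊37/20⌋ = 1, the rest in 1s: 1 + 1 = 2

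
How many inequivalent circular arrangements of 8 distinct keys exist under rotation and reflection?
(8-1)!/2 = 5040/2 = 2520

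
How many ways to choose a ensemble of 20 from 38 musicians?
C(38,20) = 38!/(20!×18!) = 33578000610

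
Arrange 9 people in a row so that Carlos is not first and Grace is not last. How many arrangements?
By inclusion-exclusion: 9! - 2×(9-1)! + (9-2)! = 362880 - 80640 + 5040 = 287280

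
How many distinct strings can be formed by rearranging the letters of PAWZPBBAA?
9! / (1! × 2! × 2! × 3! × 1!) = 15120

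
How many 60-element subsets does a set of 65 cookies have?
C(65,60) = 65!/(60!×5!) = 8259888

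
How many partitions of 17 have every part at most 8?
Let r_j(i) = number of partitions of i into parts ≤ j, for i = 0..17. r_1(i) = 1 for all i; r_j(i) = r_{j-1}(i) + r_j(i-j). Rows j = 2..8: ≤2: 1 1 2 2 3 3 4 4 5 5 6 6 7 7 8 8 9 9; ≤3: 1 1 2 3 4 5 7 8 10 12 14 16 19 21 24 27 30 33; ≤4: 1 1 2 3 5 6 9 11 15 18 23 27 34 39 47 54 64 72; ≤5: 1 1 2 3 5 7 10 13 18 23 30 37 47 57 70 84 101 119; ≤6: 1 1 2 3 5 7 11 14 20 26 35 44 58 71 90 110 136 163; ≤7: 1 1 2 3 5 7 11 15 21 28 38 49 65 82 105 131 164 201; ≤8: 1 1 2 3 5 7 11 15 22 29 40 52 70 89 116 146 186 230. r_8(17) = 230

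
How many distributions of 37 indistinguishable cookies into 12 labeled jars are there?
C(37+12-1, 12-1) = C(48, 11) = 22595200368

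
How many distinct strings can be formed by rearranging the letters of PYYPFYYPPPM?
11! / (1! × 1! × 4! × 5!) = 13860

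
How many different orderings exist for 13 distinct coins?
13! = 6227020800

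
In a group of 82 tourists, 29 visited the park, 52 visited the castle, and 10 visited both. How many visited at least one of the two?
|A∪B| = |A| + |B| - |A∩B| = 29 + 52 - 10 = 71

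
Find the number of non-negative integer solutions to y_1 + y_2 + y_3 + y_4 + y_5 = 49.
C(49+5-1, 5-1) = C(53, 4) = 292825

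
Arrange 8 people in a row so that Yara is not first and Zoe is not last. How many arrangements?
By inclusion-exclusion: 8! - 2×(8-1)! + (8-2)! = 40320 - 10080 + 720 = 30960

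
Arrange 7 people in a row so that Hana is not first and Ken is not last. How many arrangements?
By inclusion-exclusion: 7! - 2×(7-1)! + (7-2)! = 5040 - 1440 + 120 = 3720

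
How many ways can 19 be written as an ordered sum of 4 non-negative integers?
C(19+4-1, 4-1) = C(22, 3) = 1540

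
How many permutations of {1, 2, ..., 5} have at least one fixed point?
Complement of the derangements. !5 = Σ_{j=0}^{5} (-1)^j·5!/j! = 120 - 120 + 60 - 20 + 5 - 1 = 44. 5! - !5 = 120 - 44 = 76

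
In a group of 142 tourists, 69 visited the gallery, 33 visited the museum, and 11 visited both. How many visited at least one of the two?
|A∪B| = |A| + |B| - |A∩B| = 69 + 33 - 11 = 91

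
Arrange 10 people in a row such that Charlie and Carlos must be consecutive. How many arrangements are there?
Treat the 2 as one block: (10-2+1)! × 2! = 362880 × 2 = 725760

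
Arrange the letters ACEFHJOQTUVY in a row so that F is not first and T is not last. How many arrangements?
By inclusion-exclusion: 12! - 2×(12-1)! + (12-2)! = 479001600 - 79833600 + 3628800 = 402796800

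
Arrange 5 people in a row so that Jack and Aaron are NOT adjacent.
Total - adjacent = 5! - (5-1)!×2 = 120 - 48 = 72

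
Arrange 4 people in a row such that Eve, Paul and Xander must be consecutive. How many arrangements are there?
Treat the 3 as one block: (4-3+1)! × 3! = 2 × 6 = 12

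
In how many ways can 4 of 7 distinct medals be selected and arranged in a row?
P(7,4) = 7!/(7-4)! = 840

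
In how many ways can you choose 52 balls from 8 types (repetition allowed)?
C(52+8-1, 8-1) = C(59, 7) = 341149446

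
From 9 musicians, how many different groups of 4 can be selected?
C(9,4) = 9!/(4!×5!) = 126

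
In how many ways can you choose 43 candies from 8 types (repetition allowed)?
C(43+8-1, 8-1) = C(50, 7) = 99884400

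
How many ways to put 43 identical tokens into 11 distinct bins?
C(43+11-1, 11-1) = C(53, 10) = 19499099620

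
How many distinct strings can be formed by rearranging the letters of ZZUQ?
4! / (2! × 1! × 1!) = 12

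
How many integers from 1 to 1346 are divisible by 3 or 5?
⌊1346/3⌋ + ⌊1346/5⌋ - ⌊1346/15⌋ = 448 + 269 - 89 = 628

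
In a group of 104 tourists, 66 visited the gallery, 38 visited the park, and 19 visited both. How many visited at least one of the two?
|A∪B| = |A| + |B| - |A∩B| = 66 + 38 - 19 = 85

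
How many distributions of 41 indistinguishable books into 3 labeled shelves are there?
C(41+3-1, 3-1) = C(43, 2) = 903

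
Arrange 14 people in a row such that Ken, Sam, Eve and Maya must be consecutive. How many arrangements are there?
Treat the 4 as one block: (14-4+1)! × 4! = 39916800 × 24 = 958003200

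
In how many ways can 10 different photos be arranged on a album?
10! = 3628800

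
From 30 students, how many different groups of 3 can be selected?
C(30,3) = 30!/(3!×27!) = 4060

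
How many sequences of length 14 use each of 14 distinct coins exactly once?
14! = 87178291200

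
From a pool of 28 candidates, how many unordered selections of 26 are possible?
C(28,26) = 28!/(26!×2!) = 378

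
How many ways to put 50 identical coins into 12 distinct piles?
C(50+12-1, 12-1) = C(61, 11) = 418094152866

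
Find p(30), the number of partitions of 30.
Pentagonal recurrence p(n) = p(n-1) + p(n-2) - p(n-5) - p(n-7) + p(n-12) + p(n-15) - ... gives p(0..29) = 1, 1, 2, 3, 5, 7, 11, 15, 22, 30, 42, 56, 77, 101, 135, 176, 231, 297, 385, 490, 627, 792, 1002, 1255, 1575, 1958, 2436, 3010, 3718, 4565. p(30) = p(29) + p(28) - p(25) - p(23) + p(18) + p(15) - p(8) - p(4) = 4565 + 3718 - 1958 - 1255 + 385 + 176 - 22 - 5 = 5604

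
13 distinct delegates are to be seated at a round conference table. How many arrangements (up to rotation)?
Circular: fix one position, arrange the rest. (13-1)! = 479001600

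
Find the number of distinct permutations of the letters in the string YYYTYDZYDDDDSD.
14! / (1! × 6! × 1! × 5! × 1!) = 1009008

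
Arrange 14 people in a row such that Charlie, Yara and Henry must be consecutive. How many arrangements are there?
Treat the 3 as one block: (14-3+1)! × 3! = 479001600 × 6 = 2874009600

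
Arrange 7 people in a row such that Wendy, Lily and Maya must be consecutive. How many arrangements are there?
Treat the 3 as one block: (7-3+1)! × 3! = 120 × 6 = 720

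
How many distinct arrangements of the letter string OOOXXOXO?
8! / (5! × 3!) = 56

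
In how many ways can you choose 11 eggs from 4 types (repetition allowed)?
C(11+4-1, 4-1) = C(14, 3) = 364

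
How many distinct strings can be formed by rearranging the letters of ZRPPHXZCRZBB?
12! / (1! × 2! × 1! × 2! × 2! × 3! × 1!) = 9979200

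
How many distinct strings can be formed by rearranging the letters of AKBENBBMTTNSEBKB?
16! / (2! × 2! × 1! × 1! × 5! × 1! × 2! × 2!) = 10897286400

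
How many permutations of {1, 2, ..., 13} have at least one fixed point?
Complement of the derangements. !13 = Σ_{j=0}^{13} (-1)^j·13!/j! = 6227020800 - 6227020800 + 3113510400 - 1037836800 + 259459200 - 51891840 + 8648640 - 1235520 + 154440 - 17160 + 1716 - 156 + 13 - 1 = 2290792932. 13! - !13 = 6227020800 - 2290792932 = 3936227868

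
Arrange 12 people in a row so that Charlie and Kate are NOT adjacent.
Total - adjacent = 12! - (12-1)!×2 = 479001600 - 79833600 = 399168000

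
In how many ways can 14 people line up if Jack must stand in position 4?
Fix one position: (14-1)! = 6227020800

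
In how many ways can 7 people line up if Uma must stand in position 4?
Fix one position: (7-1)! = 720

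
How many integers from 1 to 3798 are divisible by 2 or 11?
⌊3798/2⌋ + ⌊3798/11⌋ - ⌊3798/22⌋ = 1899 + 345 - 172 = 2072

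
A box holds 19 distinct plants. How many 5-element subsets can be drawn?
C(19,5) = 19!/(5!×14!) = 11628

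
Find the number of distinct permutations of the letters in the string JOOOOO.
6! / (1! × 5!) = 6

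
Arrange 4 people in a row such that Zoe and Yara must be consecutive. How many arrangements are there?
Treat the 2 as one block: (4-2+1)! × 2! = 6 × 2 = 12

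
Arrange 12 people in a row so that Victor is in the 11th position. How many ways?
Fix one position: (12-1)! = 39916800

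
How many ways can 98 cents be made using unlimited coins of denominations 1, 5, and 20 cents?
Coefficient of x^98 in 1/(1-x^1) · 1/(1-x^5) · 1/(1-x^20). Case on j = number of 20-cent coins (j = 0..4); remainder r = 98 - 20j is made from {1,5} in ⌊r/5⌋+1 ways. r = 98, 78, 58, 38, 18 → 20 + 16 + 12 + 8 + 4 = 60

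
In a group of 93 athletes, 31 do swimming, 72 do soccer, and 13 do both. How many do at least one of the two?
|A∪B| = |A| + |B| - |A∩B| = 31 + 72 - 13 = 90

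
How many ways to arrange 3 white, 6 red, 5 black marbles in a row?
14! / (3! × 6! × 5!) = 168168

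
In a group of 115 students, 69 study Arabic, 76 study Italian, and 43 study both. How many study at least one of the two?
|A∪B| = |A| + |B| - |A∩B| = 69 + 76 - 43 = 102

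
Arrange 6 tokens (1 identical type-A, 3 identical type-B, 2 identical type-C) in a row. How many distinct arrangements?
6! / (1! × 3! × 2!) = 60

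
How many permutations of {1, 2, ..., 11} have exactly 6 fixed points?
Choose the 6 fixed points C(11,6) = 462, derange the rest: !5 = Σ_{j=0}^{5} (-1)^j·5!/j! = 120 - 120 + 60 - 20 + 5 - 1 = 44. Product = 462 × 44 = 20328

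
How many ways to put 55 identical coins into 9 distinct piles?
C(55+9-1, 9-1) = C(63, 8) = 3872894697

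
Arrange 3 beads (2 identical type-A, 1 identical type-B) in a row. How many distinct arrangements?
3! / (2! × 1!) = 3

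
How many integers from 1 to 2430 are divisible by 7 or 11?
⌊2430/7⌋ + ⌊2430/11⌋ - ⌊2430/77⌋ = 347 + 220 - 31 = 536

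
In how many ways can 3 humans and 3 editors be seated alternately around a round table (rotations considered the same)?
Fix one of the humans: (3-1)! ways for the remaining humans, × 3! ways for the editors = 2 × 6 = 12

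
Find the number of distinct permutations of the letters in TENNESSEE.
9! / (1! × 4! × 2! × 2!) = 3780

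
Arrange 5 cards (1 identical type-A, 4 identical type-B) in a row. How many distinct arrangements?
5! / (1! × 4!) = 5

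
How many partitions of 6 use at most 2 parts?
By conjugation, equals partitions of 6 into parts ≤ 2. Let r_j(i) = number of partitions of i into parts ≤ j, for i = 0..6. r_1(i) = 1 for all i; r_j(i) = r_{j-1}(i) + r_j(i-j). Rows j = 2..2: ≤2: 1 1 2 2 3 3 4. r_2(6) = 4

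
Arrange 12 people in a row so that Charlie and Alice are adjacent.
Treat as block: (12-1)! × 2! = 39916800 × 2 = 79833600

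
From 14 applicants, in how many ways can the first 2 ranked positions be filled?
P(14,2) = 14!/(14-2)! = 182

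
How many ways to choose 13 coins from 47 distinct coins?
C(47,13) = 47!/(13!×34!) = 140676848445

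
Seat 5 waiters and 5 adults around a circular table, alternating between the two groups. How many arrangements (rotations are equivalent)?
Fix one of the waiters: (5-1)! ways for the remaining waiters, × 5! ways for the adults = 24 × 120 = 2880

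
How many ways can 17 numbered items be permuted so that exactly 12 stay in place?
Choose the 12 fixed points C(17,12) = 6188, derange the rest: !5 = Σ_{j=0}^{5} (-1)^j·5!/j! = 120 - 120 + 60 - 20 + 5 - 1 = 44. Product = 6188 × 44 = 272272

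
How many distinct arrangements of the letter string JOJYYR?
6! / (2! × 1! × 2! × 1!) = 180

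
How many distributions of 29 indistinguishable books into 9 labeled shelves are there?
C(29+9-1, 9-1) = C(37, 8) = 38608020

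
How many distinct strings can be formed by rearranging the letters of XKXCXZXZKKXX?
12! / (3! × 2! × 1! × 6!) = 55440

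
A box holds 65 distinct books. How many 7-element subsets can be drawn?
C(65,7) = 65!/(7!×58!) = 696190560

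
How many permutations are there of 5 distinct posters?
5! = 120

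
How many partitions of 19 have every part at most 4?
Let r_j(i) = number of partitions of i into parts ≤ j, for i = 0..19. r_1(i) = 1 for all i; r_j(i) = r_{j-1}(i) + r_j(i-j). Rows j = 2..4: ≤2: 1 1 2 2 3 3 4 4 5 5 6 6 7 7 8 8 9 9 10 10; ≤3: 1 1 2 3 4 5 7 8 10 12 14 16 19 21 24 27 30 33 37 40; ≤4: 1 1 2 3 5 6 9 11 15 18 23 27 34 39 47 54 64 72 84 94. r_4(19) = 94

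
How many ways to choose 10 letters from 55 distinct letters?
C(55,10) = 55!/(10!×45!) = 29248649430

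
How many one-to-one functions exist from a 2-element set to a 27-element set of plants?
P(27,2) = 27!/(27-2)! = 702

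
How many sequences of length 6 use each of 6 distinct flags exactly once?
6! = 720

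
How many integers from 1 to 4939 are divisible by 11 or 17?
⌊4939/11⌋ + ⌊4939/17⌋ - ⌊4939/187⌋ = 449 + 290 - 26 = 713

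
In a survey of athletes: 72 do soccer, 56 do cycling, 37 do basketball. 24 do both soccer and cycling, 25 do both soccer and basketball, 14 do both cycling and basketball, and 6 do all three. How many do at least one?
|A∪B∪C| = 72+56+37-24-25-14+6 = 108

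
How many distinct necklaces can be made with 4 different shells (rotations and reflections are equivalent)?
(4-1)!/2 = 6/2 = 3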